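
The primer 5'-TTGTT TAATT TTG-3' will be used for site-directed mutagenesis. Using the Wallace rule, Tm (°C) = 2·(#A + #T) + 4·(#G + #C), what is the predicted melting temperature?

30°C

Scanning the sequence gives G=2, T=9, A=2, C=0.
A+T = 11, G+C = 2
Tm = 2(11) + 4(2) = 22 + 8 = 30°C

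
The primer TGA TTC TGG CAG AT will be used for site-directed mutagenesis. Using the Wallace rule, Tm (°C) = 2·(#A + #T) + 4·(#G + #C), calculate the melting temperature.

40°C

Scanning the sequence gives T=5, C=2, A=3, G=4.
AT pairs contribute 8, GC pairs contribute 6.
Tm = 2(8) + 4(6) = 16 + 24 = 40°C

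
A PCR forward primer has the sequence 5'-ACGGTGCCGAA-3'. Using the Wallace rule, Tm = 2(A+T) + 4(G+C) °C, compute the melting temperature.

Scanning the sequence gives G=4, T=1, A=3, C=3.
AT pairs contribute 4, GC pairs contribute 7.
Tm = 2×4 + 4×7 = 36°C

36°C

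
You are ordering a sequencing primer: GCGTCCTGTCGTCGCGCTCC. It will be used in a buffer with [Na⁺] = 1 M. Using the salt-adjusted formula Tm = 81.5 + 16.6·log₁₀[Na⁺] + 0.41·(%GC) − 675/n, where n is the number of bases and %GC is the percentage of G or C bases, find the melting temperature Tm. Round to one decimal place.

Length n = 20. G=6, A=0, T=5, C=9
G+C = 15, so %GC = 15/20 × 100 = 75%
Salt term: 16.6 × (0) = 0
GC term: 0.41 × 75 = 30.75; length term: −675/20 = −33.75
Tm = 81.5 + (0) + 30.75 − 33.75 = 78.5 → 78.5°C

78.5°C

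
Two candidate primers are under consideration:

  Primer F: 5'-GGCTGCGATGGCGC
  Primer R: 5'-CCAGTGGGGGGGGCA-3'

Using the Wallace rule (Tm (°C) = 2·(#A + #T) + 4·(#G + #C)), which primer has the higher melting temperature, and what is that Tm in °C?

Primer R, 54°C

Primer F: A+T=3, G+C=11 → Tm = 2(3)+4(11) = 50°C
Primer R: A+T=3, G+C=12 → Tm = 2(3)+4(12) = 54°C
50°C vs 54°C → primer R is higher.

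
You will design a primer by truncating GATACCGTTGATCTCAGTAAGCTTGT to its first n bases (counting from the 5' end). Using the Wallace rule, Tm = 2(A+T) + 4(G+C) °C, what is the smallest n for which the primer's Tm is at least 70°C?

n = 25

First 24 bases: GATACCGTTGATCTCAGTAAGCTT → Tm = 68°C (< 70°C)
First 25 bases: GATACCGTTGATCTCAGTAAGCTTG → Tm = 72°C (≥ 70°C)
Since every base adds ≥2°C, Tm only increases with n, so the threshold is first crossed at n = 25.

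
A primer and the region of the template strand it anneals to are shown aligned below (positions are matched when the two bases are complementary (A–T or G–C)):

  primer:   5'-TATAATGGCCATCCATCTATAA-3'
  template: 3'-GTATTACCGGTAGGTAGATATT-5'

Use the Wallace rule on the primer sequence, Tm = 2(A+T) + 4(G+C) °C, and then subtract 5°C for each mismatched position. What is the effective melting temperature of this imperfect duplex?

Primer base counts: A=8, T=7, G=2, C=5 → A+T=15, G+C=7
Perfect-match Tm = 2(15) + 4(7) = 30 + 28 = 58°C
Mismatches (positions where the bases are not complementary): 1 (at position 1)
Effective Tm = 58 − 1×5 = 58 − 5 = 53°C

53°C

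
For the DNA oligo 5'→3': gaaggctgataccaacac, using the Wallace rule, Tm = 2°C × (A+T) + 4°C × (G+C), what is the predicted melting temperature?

54°C

Counting bases: A=7, G=4, C=5, T=2
AT pairs contribute 9, GC pairs contribute 9.
Tm = 2(9) + 4(9) = 18 + 36 = 54°C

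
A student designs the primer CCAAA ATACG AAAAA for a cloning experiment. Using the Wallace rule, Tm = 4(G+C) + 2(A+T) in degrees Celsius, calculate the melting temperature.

38°C

Counting bases: A=10, G=1, T=1, C=3
A+T = 11, G+C = 4
Tm = 2(11) + 4(4) = 22 + 16 = 38°C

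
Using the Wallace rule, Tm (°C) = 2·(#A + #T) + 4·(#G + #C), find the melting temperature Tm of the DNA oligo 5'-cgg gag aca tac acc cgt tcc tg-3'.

74°C

A=5, G=6, C=8, T=4
AT pairs contribute 9, GC pairs contribute 14.
Tm = 2(9) + 4(14) = 18 + 56 = 74°C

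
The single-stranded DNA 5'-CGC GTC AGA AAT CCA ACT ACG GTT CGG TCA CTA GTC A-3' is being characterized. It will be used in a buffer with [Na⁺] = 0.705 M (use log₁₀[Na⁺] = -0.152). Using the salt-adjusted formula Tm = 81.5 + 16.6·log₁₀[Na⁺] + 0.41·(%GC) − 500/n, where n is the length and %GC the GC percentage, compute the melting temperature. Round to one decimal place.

86.5°C

Length n = 37. Scanning the sequence gives C=11, G=8, T=8, A=10.
G+C = 19, so %GC = 19/37 × 100 = 51.351%
Salt term: 16.6 × (-0.152) = -2.523
GC term: 0.41 × 51.351 = 21.054; length term: −500/37 = −13.514
Tm = 81.5 + (-2.523) + 21.054 − 13.514 = 86.517 → 86.5°C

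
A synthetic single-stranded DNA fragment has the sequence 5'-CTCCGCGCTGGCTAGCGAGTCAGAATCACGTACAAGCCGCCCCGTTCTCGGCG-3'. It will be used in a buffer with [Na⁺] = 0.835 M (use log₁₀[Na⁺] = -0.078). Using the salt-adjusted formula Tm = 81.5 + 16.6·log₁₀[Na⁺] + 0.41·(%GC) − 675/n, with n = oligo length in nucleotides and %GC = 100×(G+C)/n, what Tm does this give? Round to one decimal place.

Length n = 53. C=20, A=9, T=9, G=15
G+C = 35, so %GC = 35/53 × 100 = 66.038%
Salt term: 16.6 × (-0.078) = -1.295
GC term: 0.41 × 66.038 = 27.076; length term: −675/53 = −12.736
Tm = 81.5 + (-1.295) + 27.076 − 12.736 = 94.545 → 94.5°C

94.5°C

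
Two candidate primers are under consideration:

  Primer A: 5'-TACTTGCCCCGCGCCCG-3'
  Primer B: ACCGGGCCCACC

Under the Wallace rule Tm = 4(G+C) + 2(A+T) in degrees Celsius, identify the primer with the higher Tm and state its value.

Primer A: A+T=4, G+C=13 → Tm = 2(4)+4(13) = 60°C
Primer B: A+T=2, G+C=10 → Tm = 2(2)+4(10) = 44°C
60°C vs 44°C → primer A is higher.

Primer A, 60°C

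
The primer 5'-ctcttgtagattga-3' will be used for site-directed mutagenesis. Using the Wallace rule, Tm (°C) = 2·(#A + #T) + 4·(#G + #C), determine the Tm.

38°C

Scanning the sequence gives T=6, C=2, G=3, A=3.
A+T = 9, G+C = 5
Tm = 2×9 + 4×5 = 38°C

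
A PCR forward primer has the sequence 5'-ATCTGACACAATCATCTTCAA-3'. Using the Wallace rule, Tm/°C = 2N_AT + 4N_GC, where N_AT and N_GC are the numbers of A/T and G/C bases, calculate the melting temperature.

Base counts: T=6, C=6, A=8, G=1
A+T = 14, G+C = 7
Tm = 4·7 + 2·14 = 28 + 28 = 56°C

56°C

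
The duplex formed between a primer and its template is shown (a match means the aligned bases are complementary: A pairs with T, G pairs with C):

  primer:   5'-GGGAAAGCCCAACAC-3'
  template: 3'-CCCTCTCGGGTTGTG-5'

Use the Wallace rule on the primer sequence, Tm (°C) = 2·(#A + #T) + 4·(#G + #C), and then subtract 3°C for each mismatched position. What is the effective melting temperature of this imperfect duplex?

45°C

Primer base counts: A=6, T=0, G=4, C=5 → A+T=6, G+C=9
Perfect-match Tm = 2(6) + 4(9) = 12 + 36 = 48°C
Mismatches (positions where the bases are not complementary): 1 (at position 5)
Effective Tm = 48 − 1×3 = 48 − 3 = 45°C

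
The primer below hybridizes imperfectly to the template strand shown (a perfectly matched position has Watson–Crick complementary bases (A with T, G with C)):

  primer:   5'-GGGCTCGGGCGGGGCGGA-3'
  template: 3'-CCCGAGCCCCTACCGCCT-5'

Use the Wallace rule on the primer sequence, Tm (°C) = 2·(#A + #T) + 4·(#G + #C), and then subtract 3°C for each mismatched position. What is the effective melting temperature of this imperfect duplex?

Primer base counts: A=1, T=1, G=12, C=4 → A+T=2, G+C=16
Perfect-match Tm = 2(2) + 4(16) = 4 + 64 = 68°C
Mismatches (positions where the bases are not complementary): 3 (at positions 10, 11, 12)
Effective Tm = 68 − 3×3 = 68 − 9 = 59°C

59°C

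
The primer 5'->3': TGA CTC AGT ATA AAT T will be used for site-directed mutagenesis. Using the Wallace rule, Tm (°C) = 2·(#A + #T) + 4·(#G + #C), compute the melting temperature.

A=6, C=2, G=2, T=6
A+T = 12, G+C = 4
Tm = 4·4 + 2·12 = 16 + 24 = 40°C

40°C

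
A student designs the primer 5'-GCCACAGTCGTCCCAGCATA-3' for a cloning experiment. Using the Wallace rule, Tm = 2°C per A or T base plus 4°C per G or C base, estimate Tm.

64°C

G=4, A=5, T=3, C=8
AT pairs contribute 8, GC pairs contribute 12.
Tm = 2(8) + 4(12) = 16 + 48 = 64°C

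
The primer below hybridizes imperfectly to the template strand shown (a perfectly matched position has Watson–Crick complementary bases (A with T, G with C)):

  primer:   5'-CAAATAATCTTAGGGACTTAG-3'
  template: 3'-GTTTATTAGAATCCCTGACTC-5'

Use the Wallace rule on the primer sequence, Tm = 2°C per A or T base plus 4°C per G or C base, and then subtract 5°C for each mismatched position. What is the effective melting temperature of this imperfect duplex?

51°C

Primer base counts: A=8, T=6, G=4, C=3 → A+T=14, G+C=7
Perfect-match Tm = 2(14) + 4(7) = 28 + 28 = 56°C
Mismatches (positions where the bases are not complementary): 1 (at position 19)
Effective Tm = 56 − 1×5 = 56 − 5 = 51°C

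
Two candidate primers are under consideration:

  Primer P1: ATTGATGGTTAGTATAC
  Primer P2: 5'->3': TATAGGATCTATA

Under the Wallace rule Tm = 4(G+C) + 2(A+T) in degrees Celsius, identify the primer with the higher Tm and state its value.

Primer P1, 44°C

Primer P1: A+T=12, G+C=5 → Tm = 2(12)+4(5) = 44°C
Primer P2: A+T=10, G+C=3 → Tm = 2(10)+4(3) = 32°C
44°C vs 32°C → primer P1 is higher.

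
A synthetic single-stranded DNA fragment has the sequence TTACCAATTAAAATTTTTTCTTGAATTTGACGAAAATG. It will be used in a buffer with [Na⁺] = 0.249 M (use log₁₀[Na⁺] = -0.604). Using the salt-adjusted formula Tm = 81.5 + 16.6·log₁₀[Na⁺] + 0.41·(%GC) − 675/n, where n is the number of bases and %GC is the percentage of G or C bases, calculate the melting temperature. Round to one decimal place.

62.3°C

Length n = 38. Scanning the sequence gives T=16, G=4, C=4, A=14.
G+C = 8, so %GC = 8/38 × 100 = 21.053%
Salt term: 16.6 × (-0.604) = -10.026
GC term: 0.41 × 21.053 = 8.632; length term: −675/38 = −17.763
Tm = 81.5 + (-10.026) + 8.632 − 17.763 = 62.343 → 62.3°C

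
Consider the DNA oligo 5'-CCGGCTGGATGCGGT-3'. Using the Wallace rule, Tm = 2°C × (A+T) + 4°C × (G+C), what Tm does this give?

52°C

Scanning the sequence gives A=1, G=7, C=4, T=3.
So N_AT = 4 and N_GC = 11.
Tm = 2×4 + 4×11 = 52°C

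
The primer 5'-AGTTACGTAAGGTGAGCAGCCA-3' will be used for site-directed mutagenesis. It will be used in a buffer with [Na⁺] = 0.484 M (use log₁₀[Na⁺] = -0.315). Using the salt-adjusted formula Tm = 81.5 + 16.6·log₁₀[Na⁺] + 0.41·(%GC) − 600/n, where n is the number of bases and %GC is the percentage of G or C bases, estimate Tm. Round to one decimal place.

69.5°C

Length n = 22. Scanning the sequence gives A=7, G=7, C=4, T=4.
G+C = 11, so %GC = 11/22 × 100 = 50%
Salt term: 16.6 × (-0.315) = -5.229
GC term: 0.41 × 50 = 20.5; length term: −600/22 = −27.273
Tm = 81.5 + (-5.229) + 20.5 − 27.273 = 69.498 → 69.5°C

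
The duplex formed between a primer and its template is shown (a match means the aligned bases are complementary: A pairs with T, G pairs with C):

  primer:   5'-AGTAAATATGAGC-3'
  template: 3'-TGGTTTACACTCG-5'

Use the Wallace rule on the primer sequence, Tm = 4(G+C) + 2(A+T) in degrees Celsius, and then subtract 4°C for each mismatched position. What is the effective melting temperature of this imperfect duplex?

22°C

Primer base counts: A=6, T=3, G=3, C=1 → A+T=9, G+C=4
Perfect-match Tm = 2(9) + 4(4) = 18 + 16 = 34°C
Mismatches (positions where the bases are not complementary): 3 (at positions 2, 3, 8)
Effective Tm = 34 − 3×4 = 34 − 12 = 22°C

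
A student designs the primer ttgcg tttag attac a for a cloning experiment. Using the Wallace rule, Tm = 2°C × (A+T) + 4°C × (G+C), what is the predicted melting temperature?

42°C

Scanning the sequence gives G=3, A=4, T=7, C=2.
AT pairs contribute 11, GC pairs contribute 5.
Tm = 2×11 + 4×5 = 42°C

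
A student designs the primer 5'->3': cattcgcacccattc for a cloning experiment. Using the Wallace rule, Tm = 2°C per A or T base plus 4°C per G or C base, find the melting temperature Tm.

Base counts: A=3, C=7, G=1, T=4
So N_AT = 7 and N_GC = 8.
Tm = 2×7 + 4×8 = 46°C

46°C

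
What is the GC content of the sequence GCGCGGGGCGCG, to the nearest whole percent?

100%

Counting bases: A=0, T=0, C=4, G=8
G+C = 8 + 4 = 12 out of 12 bases
%GC = 12/12 × 100 = 100% ≈ 100%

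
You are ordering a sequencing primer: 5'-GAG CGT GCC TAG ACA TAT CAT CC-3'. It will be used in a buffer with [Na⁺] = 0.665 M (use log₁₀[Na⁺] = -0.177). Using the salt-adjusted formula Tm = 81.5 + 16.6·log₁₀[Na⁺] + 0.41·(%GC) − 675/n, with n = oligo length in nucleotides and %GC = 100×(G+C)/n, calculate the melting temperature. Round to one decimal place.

Length n = 23. C=7, T=5, A=6, G=5
G+C = 12, so %GC = 12/23 × 100 = 52.174%
Salt term: 16.6 × (-0.177) = -2.938
GC term: 0.41 × 52.174 = 21.391; length term: −675/23 = −29.348
Tm = 81.5 + (-2.938) + 21.391 − 29.348 = 70.605 → 70.6°C

70.6°C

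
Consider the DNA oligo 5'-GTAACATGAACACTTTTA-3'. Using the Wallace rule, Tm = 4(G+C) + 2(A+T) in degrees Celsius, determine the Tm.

Counting bases: C=3, G=2, A=7, T=6
A+T = 13, G+C = 5
Tm = 2×13 + 4×5 = 46°C

46°C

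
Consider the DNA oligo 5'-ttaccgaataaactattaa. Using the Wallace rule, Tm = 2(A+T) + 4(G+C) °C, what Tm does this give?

46°C

G=1, T=6, C=3, A=9
So N_AT = 15 and N_GC = 4.
Tm = 2(15) + 4(4) = 30 + 16 = 46°C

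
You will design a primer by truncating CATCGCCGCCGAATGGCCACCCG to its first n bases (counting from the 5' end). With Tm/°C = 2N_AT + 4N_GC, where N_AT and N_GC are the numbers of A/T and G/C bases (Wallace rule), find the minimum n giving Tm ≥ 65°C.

First 19 bases: CATCGCCGCCGAATGGCCA → Tm = 64°C (< 65°C)
First 20 bases: CATCGCCGCCGAATGGCCAC → Tm = 68°C (≥ 65°C)
Each additional base adds 2°C (A/T) or 4°C (G/C), so Tm is non-decreasing in n; n = 20 is the first length to reach 65°C.

n = 20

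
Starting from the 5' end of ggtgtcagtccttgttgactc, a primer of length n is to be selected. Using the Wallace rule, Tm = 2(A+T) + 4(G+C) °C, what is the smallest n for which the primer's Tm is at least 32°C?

n = 10

First 9 bases: GGTGTCAGT → Tm = 28°C (< 32°C)
First 10 bases: GGTGTCAGTC → Tm = 32°C (≥ 32°C)
Since every base adds ≥2°C, Tm only increases with n, so the threshold is first crossed at n = 10.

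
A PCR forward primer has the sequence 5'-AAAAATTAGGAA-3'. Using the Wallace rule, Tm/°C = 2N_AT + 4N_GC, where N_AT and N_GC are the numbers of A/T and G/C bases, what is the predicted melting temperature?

G=2, A=8, T=2, C=0
A+T = 10, G+C = 2
Tm = 2×10 + 4×2 = 28°C

28°C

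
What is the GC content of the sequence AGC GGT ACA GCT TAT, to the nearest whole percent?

47%

Counting bases: C=3, A=4, G=4, T=4
G+C = 4 + 3 = 7 out of 15 bases
%GC = 7/15 × 100 = 46.67% ≈ 47%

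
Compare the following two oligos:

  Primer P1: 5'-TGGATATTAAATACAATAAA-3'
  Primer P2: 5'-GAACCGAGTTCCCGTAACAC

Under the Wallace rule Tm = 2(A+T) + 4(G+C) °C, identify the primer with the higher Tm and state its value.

Primer P2, 62°C

Primer P1: A+T=17, G+C=3 → Tm = 2(17)+4(3) = 46°C
Primer P2: A+T=9, G+C=11 → Tm = 2(9)+4(11) = 62°C
46°C vs 62°C → primer P2 is higher.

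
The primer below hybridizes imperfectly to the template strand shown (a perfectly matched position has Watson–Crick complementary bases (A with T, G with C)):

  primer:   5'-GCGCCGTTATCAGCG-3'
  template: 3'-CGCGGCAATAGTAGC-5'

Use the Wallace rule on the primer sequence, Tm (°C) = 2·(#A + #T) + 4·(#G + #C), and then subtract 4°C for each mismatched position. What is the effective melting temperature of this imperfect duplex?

46°C

Primer base counts: A=2, T=3, G=5, C=5 → A+T=5, G+C=10
Perfect-match Tm = 2(5) + 4(10) = 10 + 40 = 50°C
Mismatches (positions where the bases are not complementary): 1 (at position 13)
Effective Tm = 50 − 1×4 = 50 − 4 = 46°C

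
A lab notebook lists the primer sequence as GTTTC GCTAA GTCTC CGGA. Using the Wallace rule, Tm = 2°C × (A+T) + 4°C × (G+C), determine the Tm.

58°C

G=5, C=5, T=6, A=3
A+T = 9, G+C = 10
Tm = 2×9 + 4×10 = 58°C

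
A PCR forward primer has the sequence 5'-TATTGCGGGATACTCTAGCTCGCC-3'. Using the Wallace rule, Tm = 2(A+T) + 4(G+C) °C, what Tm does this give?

A=4, T=7, C=7, G=6
A+T = 11, G+C = 13
Tm = 4·13 + 2·11 = 52 + 22 = 74°C

74°C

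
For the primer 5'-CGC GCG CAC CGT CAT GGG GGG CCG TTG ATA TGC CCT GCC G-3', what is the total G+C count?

29

Base counts: C=14, T=7, A=4, G=15
Total G or C: 15 + 14 = 29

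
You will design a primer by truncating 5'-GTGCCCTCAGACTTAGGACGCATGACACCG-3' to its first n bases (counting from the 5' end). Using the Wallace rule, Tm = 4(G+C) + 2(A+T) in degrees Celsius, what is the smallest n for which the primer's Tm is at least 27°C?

First 7 bases: GTGCCCT → Tm = 24°C (< 27°C)
First 8 bases: GTGCCCTC → Tm = 28°C (≥ 27°C)
Since every base adds ≥2°C, Tm only increases with n, so the threshold is first crossed at n = 8.

n = 8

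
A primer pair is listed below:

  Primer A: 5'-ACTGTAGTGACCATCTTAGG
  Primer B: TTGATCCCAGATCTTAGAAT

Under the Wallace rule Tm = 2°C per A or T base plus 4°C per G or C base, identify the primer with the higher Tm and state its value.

Primer A: A+T=11, G+C=9 → Tm = 2(11)+4(9) = 58°C
Primer B: A+T=13, G+C=7 → Tm = 2(13)+4(7) = 54°C
58°C vs 54°C → primer A is higher.

Primer A, 58°C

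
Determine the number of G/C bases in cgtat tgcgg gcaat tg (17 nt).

C=3, A=3, G=6, T=5
Total G or C: 6 + 3 = 9

9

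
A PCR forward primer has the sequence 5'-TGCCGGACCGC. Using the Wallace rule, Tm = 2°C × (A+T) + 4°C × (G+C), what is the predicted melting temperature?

Base counts: C=5, T=1, A=1, G=4
AT pairs contribute 2, GC pairs contribute 9.
Tm = 2×2 + 4×9 = 40°C

40°C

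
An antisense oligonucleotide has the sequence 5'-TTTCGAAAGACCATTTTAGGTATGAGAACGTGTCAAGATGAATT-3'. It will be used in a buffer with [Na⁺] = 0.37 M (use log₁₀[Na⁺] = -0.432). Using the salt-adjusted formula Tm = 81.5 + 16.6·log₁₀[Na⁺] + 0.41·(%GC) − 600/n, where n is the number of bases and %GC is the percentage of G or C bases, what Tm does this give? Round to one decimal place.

Length n = 44. Scanning the sequence gives G=10, C=5, A=15, T=14.
G+C = 15, so %GC = 15/44 × 100 = 34.091%
Salt term: 16.6 × (-0.432) = -7.171
GC term: 0.41 × 34.091 = 13.977; length term: −600/44 = −13.636
Tm = 81.5 + (-7.171) + 13.977 − 13.636 = 74.67 → 74.7°C

74.7°C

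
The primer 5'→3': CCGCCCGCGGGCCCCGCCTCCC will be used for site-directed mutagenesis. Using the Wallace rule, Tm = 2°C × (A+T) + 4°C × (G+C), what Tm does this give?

Scanning the sequence gives T=1, C=15, A=0, G=6.
So N_AT = 1 and N_GC = 21.
Tm = 4·21 + 2·1 = 84 + 2 = 86°C

86°C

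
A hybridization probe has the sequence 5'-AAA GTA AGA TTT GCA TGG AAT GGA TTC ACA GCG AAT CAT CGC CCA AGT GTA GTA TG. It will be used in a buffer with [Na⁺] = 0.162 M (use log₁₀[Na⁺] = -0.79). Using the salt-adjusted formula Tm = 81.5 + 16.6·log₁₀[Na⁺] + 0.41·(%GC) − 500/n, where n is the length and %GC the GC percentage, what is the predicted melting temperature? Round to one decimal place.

Length n = 56. Scanning the sequence gives A=19, G=14, C=9, T=14.
G+C = 23, so %GC = 23/56 × 100 = 41.071%
Salt term: 16.6 × (-0.79) = -13.114
GC term: 0.41 × 41.071 = 16.839; length term: −500/56 = −8.929
Tm = 81.5 + (-13.114) + 16.839 − 8.929 = 76.296 → 76.3°C

76.3°C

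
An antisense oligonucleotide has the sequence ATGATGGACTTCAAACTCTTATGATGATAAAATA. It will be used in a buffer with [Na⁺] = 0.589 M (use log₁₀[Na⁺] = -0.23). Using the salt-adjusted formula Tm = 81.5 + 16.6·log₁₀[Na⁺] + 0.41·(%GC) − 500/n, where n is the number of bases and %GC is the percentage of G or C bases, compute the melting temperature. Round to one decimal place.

73.8°C

Length n = 34. Scanning the sequence gives A=14, G=5, T=11, C=4.
G+C = 9, so %GC = 9/34 × 100 = 26.471%
Salt term: 16.6 × (-0.23) = -3.818
GC term: 0.41 × 26.471 = 10.853; length term: −500/34 = −14.706
Tm = 81.5 + (-3.818) + 10.853 − 14.706 = 73.829 → 73.8°C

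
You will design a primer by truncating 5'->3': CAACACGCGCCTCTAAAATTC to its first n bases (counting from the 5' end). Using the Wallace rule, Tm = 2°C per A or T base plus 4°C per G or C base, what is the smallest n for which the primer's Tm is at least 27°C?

n = 9

First 8 bases: CAACACGC → Tm = 26°C (< 27°C)
First 9 bases: CAACACGCG → Tm = 30°C (≥ 27°C)
Each additional base adds 2°C (A/T) or 4°C (G/C), so Tm is non-decreasing in n; n = 9 is the first length to reach 27°C.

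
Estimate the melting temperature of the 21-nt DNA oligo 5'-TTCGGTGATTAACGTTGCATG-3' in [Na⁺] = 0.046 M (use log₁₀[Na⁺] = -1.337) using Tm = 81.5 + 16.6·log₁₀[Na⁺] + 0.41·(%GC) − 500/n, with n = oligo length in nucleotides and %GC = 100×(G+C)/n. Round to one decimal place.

53.1°C

Length n = 21. Base counts: C=3, G=6, A=4, T=8
G+C = 9, so %GC = 9/21 × 100 = 42.857%
Salt term: 16.6 × (-1.337) = -22.194
GC term: 0.41 × 42.857 = 17.571; length term: −500/21 = −23.81
Tm = 81.5 + (-22.194) + 17.571 − 23.81 = 53.067 → 53.1°C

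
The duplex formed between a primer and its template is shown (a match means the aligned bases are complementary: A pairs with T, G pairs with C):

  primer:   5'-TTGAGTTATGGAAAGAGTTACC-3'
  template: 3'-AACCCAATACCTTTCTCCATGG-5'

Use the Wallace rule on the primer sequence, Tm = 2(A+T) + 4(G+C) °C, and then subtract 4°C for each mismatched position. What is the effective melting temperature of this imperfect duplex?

Primer base counts: A=7, T=7, G=6, C=2 → A+T=14, G+C=8
Perfect-match Tm = 2(14) + 4(8) = 28 + 32 = 60°C
Mismatches (positions where the bases are not complementary): 2 (at positions 4, 18)
Effective Tm = 60 − 2×4 = 60 − 8 = 52°C

52°C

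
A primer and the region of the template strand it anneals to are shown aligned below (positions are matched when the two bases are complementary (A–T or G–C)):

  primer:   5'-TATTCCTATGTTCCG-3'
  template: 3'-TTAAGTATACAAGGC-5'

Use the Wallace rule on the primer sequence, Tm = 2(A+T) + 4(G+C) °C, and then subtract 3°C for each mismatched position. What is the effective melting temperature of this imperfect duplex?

Primer base counts: A=2, T=7, G=2, C=4 → A+T=9, G+C=6
Perfect-match Tm = 2(9) + 4(6) = 18 + 24 = 42°C
Mismatches (positions where the bases are not complementary): 2 (at positions 1, 6)
Effective Tm = 42 − 2×3 = 42 − 6 = 36°C

36°C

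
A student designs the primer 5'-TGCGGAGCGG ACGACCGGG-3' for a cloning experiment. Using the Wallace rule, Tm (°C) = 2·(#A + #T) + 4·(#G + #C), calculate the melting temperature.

68°C

Counting bases: T=1, C=5, G=10, A=3
So N_AT = 4 and N_GC = 15.
Tm = 2×4 + 4×15 = 68°C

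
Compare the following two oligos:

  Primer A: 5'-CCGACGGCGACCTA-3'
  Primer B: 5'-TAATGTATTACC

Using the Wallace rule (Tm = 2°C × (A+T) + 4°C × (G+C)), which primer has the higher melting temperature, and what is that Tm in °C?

Primer A: A+T=4, G+C=10 → Tm = 2(4)+4(10) = 48°C
Primer B: A+T=9, G+C=3 → Tm = 2(9)+4(3) = 30°C
48°C vs 30°C → primer A is higher.

Primer A, 48°C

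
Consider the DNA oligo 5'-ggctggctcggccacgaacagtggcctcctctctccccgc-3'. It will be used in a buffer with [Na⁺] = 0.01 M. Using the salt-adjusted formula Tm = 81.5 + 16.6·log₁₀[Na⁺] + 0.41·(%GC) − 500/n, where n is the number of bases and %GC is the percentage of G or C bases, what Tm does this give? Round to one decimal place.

Length n = 40. Scanning the sequence gives A=4, T=7, C=18, G=11.
G+C = 29, so %GC = 29/40 × 100 = 72.5%
Salt term: 16.6 × (-2) = -33.2
GC term: 0.41 × 72.5 = 29.725; length term: −500/40 = −12.5
Tm = 81.5 + (-33.2) + 29.725 − 12.5 = 65.525 → 65.5°C

65.5°C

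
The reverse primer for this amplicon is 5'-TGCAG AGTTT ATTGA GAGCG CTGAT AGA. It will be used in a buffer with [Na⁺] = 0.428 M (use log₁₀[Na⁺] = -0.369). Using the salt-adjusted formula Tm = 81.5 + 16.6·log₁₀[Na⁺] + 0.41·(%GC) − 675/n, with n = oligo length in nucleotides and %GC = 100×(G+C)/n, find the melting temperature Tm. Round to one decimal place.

Length n = 28. Base counts: A=8, C=3, G=9, T=8
G+C = 12, so %GC = 12/28 × 100 = 42.857%
Salt term: 16.6 × (-0.369) = -6.125
GC term: 0.41 × 42.857 = 17.571; length term: −675/28 = −24.107
Tm = 81.5 + (-6.125) + 17.571 − 24.107 = 68.839 → 68.8°C

68.8°C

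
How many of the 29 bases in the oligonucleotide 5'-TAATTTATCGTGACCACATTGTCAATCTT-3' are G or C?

9

Counting bases: G=3, T=12, C=6, A=8
Total G or C: 3 + 6 = 9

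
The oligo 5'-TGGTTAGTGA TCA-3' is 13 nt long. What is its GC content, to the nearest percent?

G=4, A=3, C=1, T=5
G+C = 4 + 1 = 5 out of 13 bases
%GC = 5/13 × 100 = 38.46% ≈ 38%

38%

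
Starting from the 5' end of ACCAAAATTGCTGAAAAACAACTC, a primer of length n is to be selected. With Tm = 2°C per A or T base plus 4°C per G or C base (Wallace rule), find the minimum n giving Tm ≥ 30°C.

First 10 bases: ACCAAAATTG → Tm = 26°C (< 30°C)
First 11 bases: ACCAAAATTGC → Tm = 30°C (≥ 30°C)
Since every base adds ≥2°C, Tm only increases with n, so the threshold is first crossed at n = 11.

n = 11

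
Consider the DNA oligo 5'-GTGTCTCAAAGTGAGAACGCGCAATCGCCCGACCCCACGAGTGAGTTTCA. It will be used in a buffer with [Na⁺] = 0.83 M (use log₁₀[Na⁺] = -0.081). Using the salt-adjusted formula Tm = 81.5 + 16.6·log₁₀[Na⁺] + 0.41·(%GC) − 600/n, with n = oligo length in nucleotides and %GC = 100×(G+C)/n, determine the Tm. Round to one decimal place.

91.1°C

Length n = 50. Base counts: T=9, G=13, C=15, A=13
G+C = 28, so %GC = 28/50 × 100 = 56%
Salt term: 16.6 × (-0.081) = -1.345
GC term: 0.41 × 56 = 22.96; length term: −600/50 = −12
Tm = 81.5 + (-1.345) + 22.96 − 12 = 91.115 → 91.1°C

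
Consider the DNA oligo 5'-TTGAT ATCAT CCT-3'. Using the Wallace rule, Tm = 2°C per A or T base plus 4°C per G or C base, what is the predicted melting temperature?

Base counts: C=3, G=1, A=3, T=6
AT pairs contribute 9, GC pairs contribute 4.
Tm = 4·4 + 2·9 = 16 + 18 = 34°C

34°C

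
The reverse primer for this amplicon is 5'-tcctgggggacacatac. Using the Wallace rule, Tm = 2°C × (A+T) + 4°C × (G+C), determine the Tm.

A=4, T=3, G=5, C=5
So N_AT = 7 and N_GC = 10.
Tm = 4·10 + 2·7 = 40 + 14 = 54°C

54°C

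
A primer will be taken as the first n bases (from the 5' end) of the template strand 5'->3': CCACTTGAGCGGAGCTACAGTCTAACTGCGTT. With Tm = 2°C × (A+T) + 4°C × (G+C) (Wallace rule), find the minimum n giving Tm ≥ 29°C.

n = 10

First 9 bases: CCACTTGAG → Tm = 28°C (< 29°C)
First 10 bases: CCACTTGAGC → Tm = 32°C (≥ 29°C)
Each additional base adds 2°C (A/T) or 4°C (G/C), so Tm is non-decreasing in n; n = 10 is the first length to reach 29°C.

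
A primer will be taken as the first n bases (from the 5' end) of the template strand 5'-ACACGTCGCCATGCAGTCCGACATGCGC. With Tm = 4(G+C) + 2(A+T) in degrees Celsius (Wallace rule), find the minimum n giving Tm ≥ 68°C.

First 20 bases: ACACGTCGCCATGCAGTCCG → Tm = 66°C (< 68°C)
First 21 bases: ACACGTCGCCATGCAGTCCGA → Tm = 68°C (≥ 68°C)
Since every base adds ≥2°C, Tm only increases with n, so the threshold is first crossed at n = 21.

n = 21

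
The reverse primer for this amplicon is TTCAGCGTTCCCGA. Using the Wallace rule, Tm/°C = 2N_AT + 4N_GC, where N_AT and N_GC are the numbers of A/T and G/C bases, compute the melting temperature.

44°C

Counting bases: T=4, C=5, G=3, A=2
A+T = 6, G+C = 8
Tm = 2×6 + 4×8 = 44°C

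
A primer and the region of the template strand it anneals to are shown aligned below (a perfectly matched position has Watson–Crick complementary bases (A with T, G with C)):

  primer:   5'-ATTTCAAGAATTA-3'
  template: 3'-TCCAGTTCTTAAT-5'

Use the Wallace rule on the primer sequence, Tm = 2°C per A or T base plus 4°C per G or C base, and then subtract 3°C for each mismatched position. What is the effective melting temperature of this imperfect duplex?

Primer base counts: A=6, T=5, G=1, C=1 → A+T=11, G+C=2
Perfect-match Tm = 2(11) + 4(2) = 22 + 8 = 30°C
Mismatches (positions where the bases are not complementary): 2 (at positions 2, 3)
Effective Tm = 30 − 2×3 = 30 − 6 = 24°C

24°C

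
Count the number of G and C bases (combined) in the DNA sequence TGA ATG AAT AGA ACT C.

5

C=2, A=7, T=4, G=3
Total G or C: 3 + 2 = 5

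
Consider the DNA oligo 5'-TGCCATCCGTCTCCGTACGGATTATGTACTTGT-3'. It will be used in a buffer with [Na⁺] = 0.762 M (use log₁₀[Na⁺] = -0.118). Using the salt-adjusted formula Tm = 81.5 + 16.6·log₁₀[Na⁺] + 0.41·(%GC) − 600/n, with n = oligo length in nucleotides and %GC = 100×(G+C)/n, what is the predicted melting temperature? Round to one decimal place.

Length n = 33. Counting bases: A=5, T=12, G=7, C=9
G+C = 16, so %GC = 16/33 × 100 = 48.485%
Salt term: 16.6 × (-0.118) = -1.959
GC term: 0.41 × 48.485 = 19.879; length term: −600/33 = −18.182
Tm = 81.5 + (-1.959) + 19.879 − 18.182 = 81.238 → 81.2°C

81.2°C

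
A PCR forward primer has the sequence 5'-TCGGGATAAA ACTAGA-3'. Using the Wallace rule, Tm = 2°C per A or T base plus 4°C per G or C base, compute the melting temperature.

44°C

Counting bases: T=3, C=2, A=7, G=4
A+T = 10, G+C = 6
Tm = 2(10) + 4(6) = 20 + 24 = 44°C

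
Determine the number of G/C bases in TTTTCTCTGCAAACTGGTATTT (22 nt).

7

Base counts: G=3, C=4, T=11, A=4
G+C = 3 + 4 = 7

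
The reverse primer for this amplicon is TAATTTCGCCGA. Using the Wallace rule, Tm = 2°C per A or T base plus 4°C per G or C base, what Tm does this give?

Base counts: T=4, A=3, C=3, G=2
So N_AT = 7 and N_GC = 5.
Tm = 2(7) + 4(5) = 14 + 20 = 34°C

34°C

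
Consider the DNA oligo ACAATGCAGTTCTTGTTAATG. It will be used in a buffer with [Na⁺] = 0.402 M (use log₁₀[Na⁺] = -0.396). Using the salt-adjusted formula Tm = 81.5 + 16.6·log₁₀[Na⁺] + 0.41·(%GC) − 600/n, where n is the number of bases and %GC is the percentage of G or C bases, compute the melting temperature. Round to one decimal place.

Length n = 21. A=6, T=8, C=3, G=4
G+C = 7, so %GC = 7/21 × 100 = 33.333%
Salt term: 16.6 × (-0.396) = -6.574
GC term: 0.41 × 33.333 = 13.667; length term: −600/21 = −28.571
Tm = 81.5 + (-6.574) + 13.667 − 28.571 = 60.022 → 60.0°C

60.0°C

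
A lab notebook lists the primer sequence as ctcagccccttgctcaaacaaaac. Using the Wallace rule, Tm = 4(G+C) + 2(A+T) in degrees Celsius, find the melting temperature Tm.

72°C

Scanning the sequence gives C=10, T=4, A=8, G=2.
A+T = 12, G+C = 12
Tm = 4·12 + 2·12 = 48 + 24 = 72°C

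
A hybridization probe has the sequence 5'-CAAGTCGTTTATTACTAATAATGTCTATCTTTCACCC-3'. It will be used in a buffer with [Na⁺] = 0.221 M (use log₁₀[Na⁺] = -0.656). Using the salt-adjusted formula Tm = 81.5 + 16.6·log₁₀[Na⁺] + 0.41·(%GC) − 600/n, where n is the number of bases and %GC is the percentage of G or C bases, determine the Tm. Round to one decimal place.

Length n = 37. Base counts: C=9, T=15, A=10, G=3
G+C = 12, so %GC = 12/37 × 100 = 32.432%
Salt term: 16.6 × (-0.656) = -10.89
GC term: 0.41 × 32.432 = 13.297; length term: −600/37 = −16.216
Tm = 81.5 + (-10.89) + 13.297 − 16.216 = 67.691 → 67.7°C

67.7°C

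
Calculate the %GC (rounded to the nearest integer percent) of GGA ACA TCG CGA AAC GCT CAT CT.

C=7, A=7, T=4, G=5
G+C = 5 + 7 = 12 out of 23 bases
%GC = 12/23 × 100 = 52.17% ≈ 52%

52%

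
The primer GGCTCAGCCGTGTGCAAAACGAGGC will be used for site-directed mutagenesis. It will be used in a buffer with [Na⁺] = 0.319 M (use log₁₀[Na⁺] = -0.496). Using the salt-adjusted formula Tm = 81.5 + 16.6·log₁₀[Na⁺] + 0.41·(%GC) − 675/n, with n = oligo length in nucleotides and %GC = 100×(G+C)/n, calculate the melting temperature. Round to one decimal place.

Length n = 25. Counting bases: G=9, T=3, C=7, A=6
G+C = 16, so %GC = 16/25 × 100 = 64%
Salt term: 16.6 × (-0.496) = -8.234
GC term: 0.41 × 64 = 26.24; length term: −675/25 = −27
Tm = 81.5 + (-8.234) + 26.24 − 27 = 72.506 → 72.5°C

72.5°C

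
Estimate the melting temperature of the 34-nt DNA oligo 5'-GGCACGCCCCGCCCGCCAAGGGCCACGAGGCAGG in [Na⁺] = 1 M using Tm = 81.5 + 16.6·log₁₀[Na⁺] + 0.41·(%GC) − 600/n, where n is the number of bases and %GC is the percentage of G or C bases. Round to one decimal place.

Length n = 34. Scanning the sequence gives G=13, C=15, A=6, T=0.
G+C = 28, so %GC = 28/34 × 100 = 82.353%
Salt term: 16.6 × (0) = 0
GC term: 0.41 × 82.353 = 33.765; length term: −600/34 = −17.647
Tm = 81.5 + (0) + 33.765 − 17.647 = 97.618 → 97.6°C

97.6°C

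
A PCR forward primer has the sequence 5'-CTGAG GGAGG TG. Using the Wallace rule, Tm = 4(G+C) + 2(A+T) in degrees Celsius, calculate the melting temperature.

40°C

Scanning the sequence gives T=2, C=1, A=2, G=7.
So N_AT = 4 and N_GC = 8.
Tm = 2×4 + 4×8 = 40°C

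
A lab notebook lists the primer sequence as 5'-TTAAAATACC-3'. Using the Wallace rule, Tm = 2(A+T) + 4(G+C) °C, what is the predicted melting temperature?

24°C

Counting bases: C=2, G=0, T=3, A=5
So N_AT = 8 and N_GC = 2.
Tm = 4·2 + 2·8 = 8 + 16 = 24°C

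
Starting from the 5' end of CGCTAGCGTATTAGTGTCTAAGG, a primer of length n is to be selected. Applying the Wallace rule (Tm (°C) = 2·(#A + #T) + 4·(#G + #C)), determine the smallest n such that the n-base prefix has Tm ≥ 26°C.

n = 8

First 7 bases: CGCTAGC → Tm = 24°C (< 26°C)
First 8 bases: CGCTAGCG → Tm = 28°C (≥ 26°C)
Each additional base adds 2°C (A/T) or 4°C (G/C), so Tm is non-decreasing in n; n = 8 is the first length to reach 26°C.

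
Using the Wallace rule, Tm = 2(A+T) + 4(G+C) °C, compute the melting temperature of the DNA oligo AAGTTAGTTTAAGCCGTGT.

52°C

Scanning the sequence gives T=7, A=5, G=5, C=2.
AT pairs contribute 12, GC pairs contribute 7.
Tm = 4·7 + 2·12 = 28 + 24 = 52°C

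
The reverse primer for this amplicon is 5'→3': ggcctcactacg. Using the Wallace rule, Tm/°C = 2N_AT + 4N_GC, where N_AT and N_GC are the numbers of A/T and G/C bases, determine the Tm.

40°C

Counting bases: T=2, G=3, C=5, A=2
AT pairs contribute 4, GC pairs contribute 8.
Tm = 2×4 + 4×8 = 40°C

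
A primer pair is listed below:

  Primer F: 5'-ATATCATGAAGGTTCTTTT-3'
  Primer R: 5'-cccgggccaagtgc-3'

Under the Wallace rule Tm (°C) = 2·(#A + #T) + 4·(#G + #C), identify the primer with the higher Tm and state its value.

Primer F: A+T=14, G+C=5 → Tm = 2(14)+4(5) = 48°C
Primer R: A+T=3, G+C=11 → Tm = 2(3)+4(11) = 50°C
48°C vs 50°C → primer R is higher.

Primer R, 50°C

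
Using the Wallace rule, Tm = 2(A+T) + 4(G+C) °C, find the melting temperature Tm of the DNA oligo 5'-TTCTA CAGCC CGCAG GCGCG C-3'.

72°C

Base counts: A=3, G=6, C=9, T=3
So N_AT = 6 and N_GC = 15.
Tm = 2×6 + 4×15 = 72°C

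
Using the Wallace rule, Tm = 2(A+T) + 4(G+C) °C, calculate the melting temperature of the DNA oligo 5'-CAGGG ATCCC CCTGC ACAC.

Scanning the sequence gives T=2, G=4, A=4, C=9.
A+T = 6, G+C = 13
Tm = 2×6 + 4×13 = 64°C

64°C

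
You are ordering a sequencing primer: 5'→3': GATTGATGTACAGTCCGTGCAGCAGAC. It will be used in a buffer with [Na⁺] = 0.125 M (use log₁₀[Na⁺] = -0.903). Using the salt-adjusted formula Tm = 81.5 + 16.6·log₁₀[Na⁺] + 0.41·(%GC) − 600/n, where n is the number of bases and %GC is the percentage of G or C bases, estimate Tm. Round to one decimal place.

65.5°C

Length n = 27. Scanning the sequence gives C=6, G=8, T=6, A=7.
G+C = 14, so %GC = 14/27 × 100 = 51.852%
Salt term: 16.6 × (-0.903) = -14.99
GC term: 0.41 × 51.852 = 21.259; length term: −600/27 = −22.222
Tm = 81.5 + (-14.99) + 21.259 − 22.222 = 65.547 → 65.5°C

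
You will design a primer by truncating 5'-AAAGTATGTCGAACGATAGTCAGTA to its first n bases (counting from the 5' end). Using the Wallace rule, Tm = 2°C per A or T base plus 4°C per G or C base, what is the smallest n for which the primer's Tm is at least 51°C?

n = 19

First 18 bases: AAAGTATGTCGAACGATA → Tm = 48°C (< 51°C)
First 19 bases: AAAGTATGTCGAACGATAG → Tm = 52°C (≥ 51°C)
Since every base adds ≥2°C, Tm only increases with n, so the threshold is first crossed at n = 19.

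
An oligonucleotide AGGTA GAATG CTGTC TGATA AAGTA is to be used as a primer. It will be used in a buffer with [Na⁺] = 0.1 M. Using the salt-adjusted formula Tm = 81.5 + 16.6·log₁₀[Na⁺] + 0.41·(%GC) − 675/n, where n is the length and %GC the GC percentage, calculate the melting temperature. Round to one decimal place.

52.7°C

Length n = 25. C=2, G=7, A=9, T=7
G+C = 9, so %GC = 9/25 × 100 = 36%
Salt term: 16.6 × (-1) = -16.6
GC term: 0.41 × 36 = 14.76; length term: −675/25 = −27
Tm = 81.5 + (-16.6) + 14.76 − 27 = 52.66 → 52.7°C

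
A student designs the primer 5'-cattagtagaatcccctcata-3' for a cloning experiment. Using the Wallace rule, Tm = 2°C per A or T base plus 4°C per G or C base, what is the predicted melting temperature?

Base counts: C=6, T=6, G=2, A=7
AT pairs contribute 13, GC pairs contribute 8.
Tm = 2(13) + 4(8) = 26 + 32 = 58°C

58°C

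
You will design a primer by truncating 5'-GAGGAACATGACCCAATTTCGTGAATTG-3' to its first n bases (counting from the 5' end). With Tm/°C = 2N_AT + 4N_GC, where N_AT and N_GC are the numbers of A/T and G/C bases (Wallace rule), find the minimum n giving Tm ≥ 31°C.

n = 11

First 10 bases: GAGGAACATG → Tm = 30°C (< 31°C)
First 11 bases: GAGGAACATGA → Tm = 32°C (≥ 31°C)
Since every base adds ≥2°C, Tm only increases with n, so the threshold is first crossed at n = 11.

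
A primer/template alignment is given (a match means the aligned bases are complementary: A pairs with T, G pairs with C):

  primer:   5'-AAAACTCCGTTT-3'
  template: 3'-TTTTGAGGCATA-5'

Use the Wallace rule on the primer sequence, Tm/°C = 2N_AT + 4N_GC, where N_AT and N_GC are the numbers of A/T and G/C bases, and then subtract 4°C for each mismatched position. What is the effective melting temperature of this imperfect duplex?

Primer base counts: A=4, T=4, G=1, C=3 → A+T=8, G+C=4
Perfect-match Tm = 2(8) + 4(4) = 16 + 16 = 32°C
Mismatches (positions where the bases are not complementary): 1 (at position 11)
Effective Tm = 32 − 1×4 = 32 − 4 = 28°C

28°C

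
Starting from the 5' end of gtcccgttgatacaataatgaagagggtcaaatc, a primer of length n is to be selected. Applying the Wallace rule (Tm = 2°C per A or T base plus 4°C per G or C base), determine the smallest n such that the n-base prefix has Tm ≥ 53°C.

First 19 bases: GTCCCGTTGATACAATAAT → Tm = 52°C (< 53°C)
First 20 bases: GTCCCGTTGATACAATAATG → Tm = 56°C (≥ 53°C)
Each additional base adds 2°C (A/T) or 4°C (G/C), so Tm is non-decreasing in n; n = 20 is the first length to reach 53°C.

n = 20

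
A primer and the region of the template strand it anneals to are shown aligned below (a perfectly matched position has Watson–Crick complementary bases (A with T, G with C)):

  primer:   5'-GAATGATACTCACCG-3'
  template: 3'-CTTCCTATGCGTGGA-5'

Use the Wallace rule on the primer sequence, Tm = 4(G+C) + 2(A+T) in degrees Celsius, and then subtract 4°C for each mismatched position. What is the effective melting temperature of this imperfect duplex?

32°C

Primer base counts: A=5, T=3, G=3, C=4 → A+T=8, G+C=7
Perfect-match Tm = 2(8) + 4(7) = 16 + 28 = 44°C
Mismatches (positions where the bases are not complementary): 3 (at positions 4, 10, 15)
Effective Tm = 44 − 3×4 = 44 − 12 = 32°C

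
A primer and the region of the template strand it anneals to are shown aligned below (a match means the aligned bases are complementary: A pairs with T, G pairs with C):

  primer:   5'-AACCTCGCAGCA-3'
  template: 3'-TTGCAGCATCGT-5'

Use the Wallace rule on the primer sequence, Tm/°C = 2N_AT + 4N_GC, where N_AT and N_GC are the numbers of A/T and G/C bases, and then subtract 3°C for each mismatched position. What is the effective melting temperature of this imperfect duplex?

Primer base counts: A=4, T=1, G=2, C=5 → A+T=5, G+C=7
Perfect-match Tm = 2(5) + 4(7) = 10 + 28 = 38°C
Mismatches (positions where the bases are not complementary): 2 (at positions 4, 8)
Effective Tm = 38 − 2×3 = 38 − 6 = 32°C

32°C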